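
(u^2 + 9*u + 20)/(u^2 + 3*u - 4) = (u + 5)/(u - 1)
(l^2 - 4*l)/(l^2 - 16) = l/(l + 4)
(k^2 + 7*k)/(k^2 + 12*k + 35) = k/(k + 5)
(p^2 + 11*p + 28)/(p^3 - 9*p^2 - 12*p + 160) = (p + 7)/(p^2 - 13*p + 40)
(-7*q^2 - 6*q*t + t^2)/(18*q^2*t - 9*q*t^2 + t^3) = (-7*q^2 - 6*q*t + t^2)/(t*(18*q^2 - 9*q*t + t^2))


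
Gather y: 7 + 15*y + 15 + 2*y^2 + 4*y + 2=2*y^2 + 19*y + 24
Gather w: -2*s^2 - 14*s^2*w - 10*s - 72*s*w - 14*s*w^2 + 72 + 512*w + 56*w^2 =-2*s^2 - 10*s + w^2*(56 - 14*s) + w*(-14*s^2 - 72*s + 512) + 72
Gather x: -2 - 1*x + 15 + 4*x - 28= 3*x - 15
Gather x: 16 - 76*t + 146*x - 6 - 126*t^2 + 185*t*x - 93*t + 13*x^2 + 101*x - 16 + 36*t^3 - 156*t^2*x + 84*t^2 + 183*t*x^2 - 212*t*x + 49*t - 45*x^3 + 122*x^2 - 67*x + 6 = 36*t^3 - 42*t^2 - 120*t - 45*x^3 + x^2*(183*t + 135) + x*(-156*t^2 - 27*t + 180)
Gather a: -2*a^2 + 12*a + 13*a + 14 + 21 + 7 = -2*a^2 + 25*a + 42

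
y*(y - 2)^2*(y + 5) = y^4 + y^3 - 16*y^2 + 20*y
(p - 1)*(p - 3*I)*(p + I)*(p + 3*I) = p^4 - p^3 + I*p^3 + 9*p^2 - I*p^2 - 9*p + 9*I*p - 9*I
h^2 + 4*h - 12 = (h - 2)*(h + 6)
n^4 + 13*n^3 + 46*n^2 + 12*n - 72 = (n - 1)*(n + 2)*(n + 6)^2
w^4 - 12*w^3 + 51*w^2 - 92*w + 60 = (w - 5)*(w - 3)*(w - 2)^2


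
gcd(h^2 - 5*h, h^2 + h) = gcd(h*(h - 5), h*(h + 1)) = h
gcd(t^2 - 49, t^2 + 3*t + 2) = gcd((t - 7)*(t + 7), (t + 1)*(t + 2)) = 1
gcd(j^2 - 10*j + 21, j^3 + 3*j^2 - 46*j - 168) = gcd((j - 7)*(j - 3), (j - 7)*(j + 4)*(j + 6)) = j - 7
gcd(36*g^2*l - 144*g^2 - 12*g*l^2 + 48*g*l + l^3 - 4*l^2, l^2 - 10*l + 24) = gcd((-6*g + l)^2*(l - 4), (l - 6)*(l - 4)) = l - 4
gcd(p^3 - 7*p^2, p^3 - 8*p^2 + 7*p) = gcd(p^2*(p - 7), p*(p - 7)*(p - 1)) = p^2 - 7*p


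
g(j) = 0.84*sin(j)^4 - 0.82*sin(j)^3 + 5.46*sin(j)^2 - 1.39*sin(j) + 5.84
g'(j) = 3.36*sin(j)^3*cos(j) - 2.46*sin(j)^2*cos(j) + 10.92*sin(j)*cos(j) - 1.39*cos(j)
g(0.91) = 8.07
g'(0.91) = 4.51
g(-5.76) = 6.46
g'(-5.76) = 3.35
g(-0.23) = 6.45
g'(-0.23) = -3.94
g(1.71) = 9.83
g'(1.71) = -1.43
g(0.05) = 5.78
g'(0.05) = -0.85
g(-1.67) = 14.26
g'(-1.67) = 1.78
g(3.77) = 8.81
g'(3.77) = 7.56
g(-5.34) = 8.22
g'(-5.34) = 4.47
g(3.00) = 5.75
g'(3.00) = -0.11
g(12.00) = 8.35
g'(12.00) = -7.15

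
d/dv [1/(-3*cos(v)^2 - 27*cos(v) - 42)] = -(2*cos(v) + 9)*sin(v)/(3*(cos(v)^2 + 9*cos(v) + 14)^2)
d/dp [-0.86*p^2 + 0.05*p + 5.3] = 0.05 - 1.72*p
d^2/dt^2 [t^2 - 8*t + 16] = 2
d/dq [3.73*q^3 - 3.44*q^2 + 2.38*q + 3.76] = 11.19*q^2 - 6.88*q + 2.38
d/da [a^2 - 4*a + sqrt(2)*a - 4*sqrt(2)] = 2*a - 4 + sqrt(2)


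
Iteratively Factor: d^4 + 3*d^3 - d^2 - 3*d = (d + 1)*(d^3 + 2*d^2 - 3*d) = d*(d + 1)*(d^2 + 2*d - 3) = d*(d + 1)*(d + 3)*(d - 1)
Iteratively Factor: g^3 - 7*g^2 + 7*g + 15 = (g - 3)*(g^2 - 4*g - 5) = (g - 3)*(g + 1)*(g - 5)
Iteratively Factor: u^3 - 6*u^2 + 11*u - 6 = (u - 2)*(u^2 - 4*u + 3) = (u - 2)*(u - 1)*(u - 3)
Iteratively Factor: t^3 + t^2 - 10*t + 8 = (t - 1)*(t^2 + 2*t - 8) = (t - 1)*(t + 4)*(t - 2)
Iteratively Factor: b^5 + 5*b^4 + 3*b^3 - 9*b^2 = (b + 3)*(b^4 + 2*b^3 - 3*b^2) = (b - 1)*(b + 3)*(b^3 + 3*b^2) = b*(b - 1)*(b + 3)*(b^2 + 3*b) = b^2*(b - 1)*(b + 3)*(b + 3)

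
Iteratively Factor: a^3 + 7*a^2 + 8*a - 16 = (a + 4)*(a^2 + 3*a - 4) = (a + 4)^2*(a - 1)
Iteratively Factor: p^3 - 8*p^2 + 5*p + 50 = (p - 5)*(p^2 - 3*p - 10) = (p - 5)*(p + 2)*(p - 5)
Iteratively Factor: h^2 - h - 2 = (h + 1)*(h - 2)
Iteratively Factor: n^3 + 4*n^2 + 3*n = (n + 1)*(n^2 + 3*n) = (n + 1)*(n + 3)*(n)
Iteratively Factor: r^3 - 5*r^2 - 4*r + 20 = (r - 2)*(r^2 - 3*r - 10) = (r - 5)*(r - 2)*(r + 2)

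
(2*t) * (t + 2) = 2*t^2 + 4*t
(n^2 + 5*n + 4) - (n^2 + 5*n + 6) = -2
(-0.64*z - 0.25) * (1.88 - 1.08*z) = 0.6912*z^2 - 0.9332*z - 0.47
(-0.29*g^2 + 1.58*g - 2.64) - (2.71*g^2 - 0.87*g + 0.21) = -3.0*g^2 + 2.45*g - 2.85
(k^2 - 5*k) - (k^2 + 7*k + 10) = -12*k - 10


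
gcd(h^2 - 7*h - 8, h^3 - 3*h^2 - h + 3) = h + 1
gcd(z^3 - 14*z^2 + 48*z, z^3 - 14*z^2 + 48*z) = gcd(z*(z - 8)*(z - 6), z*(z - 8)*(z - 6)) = z^3 - 14*z^2 + 48*z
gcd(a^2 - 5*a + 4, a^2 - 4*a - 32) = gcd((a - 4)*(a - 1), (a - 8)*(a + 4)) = 1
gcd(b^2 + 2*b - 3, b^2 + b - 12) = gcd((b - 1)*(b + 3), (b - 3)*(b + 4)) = 1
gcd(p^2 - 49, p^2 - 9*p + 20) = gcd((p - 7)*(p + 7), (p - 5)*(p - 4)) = 1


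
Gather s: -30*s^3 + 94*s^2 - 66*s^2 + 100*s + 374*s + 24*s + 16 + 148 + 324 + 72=-30*s^3 + 28*s^2 + 498*s + 560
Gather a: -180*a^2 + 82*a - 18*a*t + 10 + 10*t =-180*a^2 + a*(82 - 18*t) + 10*t + 10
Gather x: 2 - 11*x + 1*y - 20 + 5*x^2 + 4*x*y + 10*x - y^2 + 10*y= 5*x^2 + x*(4*y - 1) - y^2 + 11*y - 18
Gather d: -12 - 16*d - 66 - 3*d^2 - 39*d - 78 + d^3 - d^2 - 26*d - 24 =d^3 - 4*d^2 - 81*d - 180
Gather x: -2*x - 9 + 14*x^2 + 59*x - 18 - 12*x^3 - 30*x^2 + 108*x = -12*x^3 - 16*x^2 + 165*x - 27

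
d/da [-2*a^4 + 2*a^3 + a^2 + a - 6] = -8*a^3 + 6*a^2 + 2*a + 1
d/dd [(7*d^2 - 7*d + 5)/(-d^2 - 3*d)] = (-28*d^2 + 10*d + 15)/(d^2*(d^2 + 6*d + 9))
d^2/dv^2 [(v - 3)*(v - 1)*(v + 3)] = 6*v - 2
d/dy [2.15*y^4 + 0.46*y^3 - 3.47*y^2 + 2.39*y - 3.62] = 8.6*y^3 + 1.38*y^2 - 6.94*y + 2.39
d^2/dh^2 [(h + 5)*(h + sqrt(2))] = 2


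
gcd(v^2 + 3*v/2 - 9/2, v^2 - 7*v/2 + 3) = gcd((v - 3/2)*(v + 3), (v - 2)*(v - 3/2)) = v - 3/2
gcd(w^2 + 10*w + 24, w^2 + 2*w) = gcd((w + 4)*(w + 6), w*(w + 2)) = 1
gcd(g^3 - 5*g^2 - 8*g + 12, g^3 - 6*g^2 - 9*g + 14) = g^2 + g - 2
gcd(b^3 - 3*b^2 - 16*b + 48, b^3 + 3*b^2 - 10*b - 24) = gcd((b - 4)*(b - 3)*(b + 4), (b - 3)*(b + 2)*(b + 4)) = b^2 + b - 12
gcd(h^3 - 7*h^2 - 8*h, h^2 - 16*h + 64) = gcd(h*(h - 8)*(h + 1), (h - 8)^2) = h - 8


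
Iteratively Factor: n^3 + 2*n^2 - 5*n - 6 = (n + 1)*(n^2 + n - 6) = (n + 1)*(n + 3)*(n - 2)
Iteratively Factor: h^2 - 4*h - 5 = (h + 1)*(h - 5)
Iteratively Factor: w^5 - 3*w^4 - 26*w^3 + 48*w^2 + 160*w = (w)*(w^4 - 3*w^3 - 26*w^2 + 48*w + 160) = w*(w + 4)*(w^3 - 7*w^2 + 2*w + 40) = w*(w - 5)*(w + 4)*(w^2 - 2*w - 8) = w*(w - 5)*(w - 4)*(w + 4)*(w + 2)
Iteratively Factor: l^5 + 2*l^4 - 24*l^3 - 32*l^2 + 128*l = (l)*(l^4 + 2*l^3 - 24*l^2 - 32*l + 128) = l*(l + 4)*(l^3 - 2*l^2 - 16*l + 32) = l*(l + 4)^2*(l^2 - 6*l + 8) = l*(l - 2)*(l + 4)^2*(l - 4)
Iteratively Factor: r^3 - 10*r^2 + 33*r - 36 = (r - 3)*(r^2 - 7*r + 12) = (r - 3)^2*(r - 4)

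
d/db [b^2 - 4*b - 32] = 2*b - 4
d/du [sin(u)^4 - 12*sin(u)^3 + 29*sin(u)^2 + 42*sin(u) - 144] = 2*(2*sin(u)^3 - 18*sin(u)^2 + 29*sin(u) + 21)*cos(u)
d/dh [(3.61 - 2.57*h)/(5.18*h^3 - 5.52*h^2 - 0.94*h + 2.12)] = (26.6252*h^3 - 70.2858*h^2 + 39.8544*h - 2.055)/(26.8324*h^6 - 57.1872*h^5 + 20.732*h^4 + 32.3408*h^3 - 22.5212*h^2 - 3.9856*h + 4.4944)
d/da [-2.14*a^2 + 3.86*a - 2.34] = 3.86 - 4.28*a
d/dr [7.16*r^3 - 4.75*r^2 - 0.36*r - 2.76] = 21.48*r^2 - 9.5*r - 0.36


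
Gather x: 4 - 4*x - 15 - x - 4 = -5*x - 15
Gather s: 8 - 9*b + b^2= b^2 - 9*b + 8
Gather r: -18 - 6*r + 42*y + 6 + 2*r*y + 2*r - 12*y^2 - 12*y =r*(2*y - 4) - 12*y^2 + 30*y - 12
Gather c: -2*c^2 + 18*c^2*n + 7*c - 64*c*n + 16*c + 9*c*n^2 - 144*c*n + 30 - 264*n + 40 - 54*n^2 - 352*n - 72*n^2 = c^2*(18*n - 2) + c*(9*n^2 - 208*n + 23) - 126*n^2 - 616*n + 70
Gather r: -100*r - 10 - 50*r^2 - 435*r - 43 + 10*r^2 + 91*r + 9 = -40*r^2 - 444*r - 44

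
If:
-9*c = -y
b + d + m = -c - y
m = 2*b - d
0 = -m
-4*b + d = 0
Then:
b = 0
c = 0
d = 0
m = 0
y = 0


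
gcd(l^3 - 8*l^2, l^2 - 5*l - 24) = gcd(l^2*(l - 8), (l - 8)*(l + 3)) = l - 8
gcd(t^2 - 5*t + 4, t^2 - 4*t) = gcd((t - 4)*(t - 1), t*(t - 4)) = t - 4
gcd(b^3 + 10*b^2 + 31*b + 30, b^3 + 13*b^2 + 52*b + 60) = b^2 + 7*b + 10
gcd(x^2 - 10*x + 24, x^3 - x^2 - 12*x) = x - 4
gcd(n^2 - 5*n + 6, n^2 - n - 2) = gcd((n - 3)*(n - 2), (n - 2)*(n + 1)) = n - 2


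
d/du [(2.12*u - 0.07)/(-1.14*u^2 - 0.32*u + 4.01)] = (2.4168*u^2 - 0.1596*u + 8.4788)/(1.2996*u^4 + 0.7296*u^3 - 9.0404*u^2 - 2.5664*u + 16.0801)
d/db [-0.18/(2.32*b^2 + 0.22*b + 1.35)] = (0.8352*b + 0.0396)/(2.32*b^2 + 0.22*b + 1.35)^2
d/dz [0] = 0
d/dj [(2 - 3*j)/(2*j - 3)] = 5/(2*j - 3)^2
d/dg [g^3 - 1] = 3*g^2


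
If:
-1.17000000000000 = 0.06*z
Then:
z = -19.50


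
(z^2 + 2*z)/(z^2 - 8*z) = (z + 2)/(z - 8)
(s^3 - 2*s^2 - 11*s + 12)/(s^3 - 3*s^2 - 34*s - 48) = (s^2 - 5*s + 4)/(s^2 - 6*s - 16)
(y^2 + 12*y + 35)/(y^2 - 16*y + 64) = (y^2 + 12*y + 35)/(y^2 - 16*y + 64)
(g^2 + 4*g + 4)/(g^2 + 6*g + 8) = (g + 2)/(g + 4)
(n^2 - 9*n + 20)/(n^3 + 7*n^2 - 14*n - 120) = (n - 5)/(n^2 + 11*n + 30)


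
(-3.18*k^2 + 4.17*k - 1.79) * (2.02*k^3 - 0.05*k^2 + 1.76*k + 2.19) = -6.4236*k^5 + 8.5824*k^4 - 9.4211*k^3 + 0.4645*k^2 + 5.9819*k - 3.9201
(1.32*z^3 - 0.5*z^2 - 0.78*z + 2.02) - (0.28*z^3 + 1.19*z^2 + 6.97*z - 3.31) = 1.04*z^3 - 1.69*z^2 - 7.75*z + 5.33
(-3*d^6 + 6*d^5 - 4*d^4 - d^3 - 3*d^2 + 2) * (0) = 0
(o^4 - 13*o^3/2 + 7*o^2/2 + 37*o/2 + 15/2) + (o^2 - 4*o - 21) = o^4 - 13*o^3/2 + 9*o^2/2 + 29*o/2 - 27/2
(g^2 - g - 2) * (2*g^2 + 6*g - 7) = 2*g^4 + 4*g^3 - 17*g^2 - 5*g + 14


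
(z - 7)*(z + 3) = z^2 - 4*z - 21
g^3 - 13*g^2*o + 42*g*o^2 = g*(g - 7*o)*(g - 6*o)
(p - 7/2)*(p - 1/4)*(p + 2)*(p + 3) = p^4 + 5*p^3/4 - 95*p^2/8 - 145*p/8 + 21/4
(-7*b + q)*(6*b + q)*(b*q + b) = -42*b^3*q - 42*b^3 - b^2*q^2 - b^2*q + b*q^3 + b*q^2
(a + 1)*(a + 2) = a^2 + 3*a + 2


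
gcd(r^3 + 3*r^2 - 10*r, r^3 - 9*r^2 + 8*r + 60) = 1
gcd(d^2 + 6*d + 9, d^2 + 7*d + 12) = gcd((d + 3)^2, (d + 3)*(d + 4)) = d + 3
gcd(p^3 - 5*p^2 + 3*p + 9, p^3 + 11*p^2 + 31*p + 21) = p + 1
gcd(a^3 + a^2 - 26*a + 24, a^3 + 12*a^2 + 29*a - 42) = a^2 + 5*a - 6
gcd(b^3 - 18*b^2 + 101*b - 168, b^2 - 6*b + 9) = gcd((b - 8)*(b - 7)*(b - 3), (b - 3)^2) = b - 3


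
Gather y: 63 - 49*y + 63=126 - 49*y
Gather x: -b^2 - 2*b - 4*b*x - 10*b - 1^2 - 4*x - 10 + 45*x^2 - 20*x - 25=-b^2 - 12*b + 45*x^2 + x*(-4*b - 24) - 36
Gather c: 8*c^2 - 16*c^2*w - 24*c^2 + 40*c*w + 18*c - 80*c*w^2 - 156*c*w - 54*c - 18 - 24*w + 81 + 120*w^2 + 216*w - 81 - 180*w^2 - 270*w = c^2*(-16*w - 16) + c*(-80*w^2 - 116*w - 36) - 60*w^2 - 78*w - 18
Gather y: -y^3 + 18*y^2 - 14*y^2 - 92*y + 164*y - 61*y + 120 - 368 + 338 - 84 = -y^3 + 4*y^2 + 11*y + 6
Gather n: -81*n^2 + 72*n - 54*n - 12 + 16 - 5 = -81*n^2 + 18*n - 1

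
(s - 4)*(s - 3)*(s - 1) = s^3 - 8*s^2 + 19*s - 12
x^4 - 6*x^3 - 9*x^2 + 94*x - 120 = (x - 5)*(x - 3)*(x - 2)*(x + 4)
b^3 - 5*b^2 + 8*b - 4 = (b - 2)^2*(b - 1)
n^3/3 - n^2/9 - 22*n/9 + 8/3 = (n/3 + 1)*(n - 2)*(n - 4/3)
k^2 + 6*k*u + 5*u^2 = (k + u)*(k + 5*u)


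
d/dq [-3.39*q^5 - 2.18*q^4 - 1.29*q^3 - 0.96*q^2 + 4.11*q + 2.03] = -16.95*q^4 - 8.72*q^3 - 3.87*q^2 - 1.92*q + 4.11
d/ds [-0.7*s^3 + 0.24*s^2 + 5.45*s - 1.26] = -2.1*s^2 + 0.48*s + 5.45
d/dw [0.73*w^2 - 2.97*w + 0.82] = 1.46*w - 2.97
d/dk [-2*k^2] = -4*k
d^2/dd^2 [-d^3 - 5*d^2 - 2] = -6*d - 10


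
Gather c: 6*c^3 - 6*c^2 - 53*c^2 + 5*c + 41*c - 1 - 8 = 6*c^3 - 59*c^2 + 46*c - 9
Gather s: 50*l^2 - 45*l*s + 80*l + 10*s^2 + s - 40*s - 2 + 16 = 50*l^2 + 80*l + 10*s^2 + s*(-45*l - 39) + 14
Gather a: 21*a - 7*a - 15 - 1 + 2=14*a - 14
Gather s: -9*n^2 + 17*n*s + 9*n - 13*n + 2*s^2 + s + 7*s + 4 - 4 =-9*n^2 - 4*n + 2*s^2 + s*(17*n + 8)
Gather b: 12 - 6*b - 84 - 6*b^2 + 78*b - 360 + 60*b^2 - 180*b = 54*b^2 - 108*b - 432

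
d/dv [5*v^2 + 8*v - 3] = 10*v + 8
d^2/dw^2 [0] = 0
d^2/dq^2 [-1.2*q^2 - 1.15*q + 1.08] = -2.40000000000000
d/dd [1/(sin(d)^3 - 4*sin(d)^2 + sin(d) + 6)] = (-3*sin(d)^2 + 8*sin(d) - 1)*cos(d)/(sin(d)^3 - 4*sin(d)^2 + sin(d) + 6)^2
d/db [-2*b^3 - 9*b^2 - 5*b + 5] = -6*b^2 - 18*b - 5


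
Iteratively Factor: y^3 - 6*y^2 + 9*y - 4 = (y - 1)*(y^2 - 5*y + 4) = (y - 1)^2*(y - 4)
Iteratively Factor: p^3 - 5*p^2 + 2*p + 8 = (p - 4)*(p^2 - p - 2) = (p - 4)*(p + 1)*(p - 2)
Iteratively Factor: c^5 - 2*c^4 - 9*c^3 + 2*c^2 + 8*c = (c + 2)*(c^4 - 4*c^3 - c^2 + 4*c) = (c + 1)*(c + 2)*(c^3 - 5*c^2 + 4*c) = c*(c + 1)*(c + 2)*(c^2 - 5*c + 4) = c*(c - 1)*(c + 1)*(c + 2)*(c - 4)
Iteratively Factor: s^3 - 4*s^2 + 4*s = (s - 2)*(s^2 - 2*s) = s*(s - 2)*(s - 2)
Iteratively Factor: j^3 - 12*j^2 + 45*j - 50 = (j - 5)*(j^2 - 7*j + 10) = (j - 5)^2*(j - 2)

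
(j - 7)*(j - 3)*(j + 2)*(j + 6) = j^4 - 2*j^3 - 47*j^2 + 48*j + 252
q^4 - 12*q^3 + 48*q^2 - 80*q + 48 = (q - 6)*(q - 2)^3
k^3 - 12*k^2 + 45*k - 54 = (k - 6)*(k - 3)^2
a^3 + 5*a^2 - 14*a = a*(a - 2)*(a + 7)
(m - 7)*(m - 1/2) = m^2 - 15*m/2 + 7/2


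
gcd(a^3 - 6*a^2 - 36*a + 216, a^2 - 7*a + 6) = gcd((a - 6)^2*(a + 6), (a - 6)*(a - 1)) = a - 6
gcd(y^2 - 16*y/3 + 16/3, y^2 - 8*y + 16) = y - 4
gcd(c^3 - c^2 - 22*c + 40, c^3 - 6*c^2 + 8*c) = c^2 - 6*c + 8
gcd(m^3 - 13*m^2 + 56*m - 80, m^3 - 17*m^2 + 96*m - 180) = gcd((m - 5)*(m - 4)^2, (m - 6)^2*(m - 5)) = m - 5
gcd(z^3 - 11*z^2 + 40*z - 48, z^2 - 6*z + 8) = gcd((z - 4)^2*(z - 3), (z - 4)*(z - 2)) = z - 4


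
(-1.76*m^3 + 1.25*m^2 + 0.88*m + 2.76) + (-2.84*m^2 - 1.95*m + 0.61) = -1.76*m^3 - 1.59*m^2 - 1.07*m + 3.37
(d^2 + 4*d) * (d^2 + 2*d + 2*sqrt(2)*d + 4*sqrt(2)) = d^4 + 2*sqrt(2)*d^3 + 6*d^3 + 8*d^2 + 12*sqrt(2)*d^2 + 16*sqrt(2)*d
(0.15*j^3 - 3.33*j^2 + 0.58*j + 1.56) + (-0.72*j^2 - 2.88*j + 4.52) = 0.15*j^3 - 4.05*j^2 - 2.3*j + 6.08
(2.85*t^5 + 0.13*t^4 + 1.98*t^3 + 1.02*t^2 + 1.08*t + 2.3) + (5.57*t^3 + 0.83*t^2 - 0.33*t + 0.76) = 2.85*t^5 + 0.13*t^4 + 7.55*t^3 + 1.85*t^2 + 0.75*t + 3.06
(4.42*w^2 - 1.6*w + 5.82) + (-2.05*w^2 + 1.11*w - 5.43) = 2.37*w^2 - 0.49*w + 0.390000000000001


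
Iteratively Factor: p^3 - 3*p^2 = (p - 3)*(p^2) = p*(p - 3)*(p)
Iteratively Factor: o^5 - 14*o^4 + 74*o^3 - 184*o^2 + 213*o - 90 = (o - 3)*(o^4 - 11*o^3 + 41*o^2 - 61*o + 30) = (o - 5)*(o - 3)*(o^3 - 6*o^2 + 11*o - 6) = (o - 5)*(o - 3)*(o - 1)*(o^2 - 5*o + 6) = (o - 5)*(o - 3)*(o - 2)*(o - 1)*(o - 3)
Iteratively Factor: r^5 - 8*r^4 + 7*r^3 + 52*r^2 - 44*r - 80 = (r - 4)*(r^4 - 4*r^3 - 9*r^2 + 16*r + 20) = (r - 4)*(r - 2)*(r^3 - 2*r^2 - 13*r - 10) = (r - 4)*(r - 2)*(r + 1)*(r^2 - 3*r - 10) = (r - 4)*(r - 2)*(r + 1)*(r + 2)*(r - 5)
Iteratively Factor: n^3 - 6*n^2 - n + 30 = (n + 2)*(n^2 - 8*n + 15) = (n - 3)*(n + 2)*(n - 5)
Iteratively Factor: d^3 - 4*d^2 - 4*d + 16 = (d + 2)*(d^2 - 6*d + 8) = (d - 2)*(d + 2)*(d - 4)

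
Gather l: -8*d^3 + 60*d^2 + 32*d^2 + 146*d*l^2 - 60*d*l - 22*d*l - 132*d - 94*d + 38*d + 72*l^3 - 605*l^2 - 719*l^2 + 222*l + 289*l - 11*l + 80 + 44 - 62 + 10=-8*d^3 + 92*d^2 - 188*d + 72*l^3 + l^2*(146*d - 1324) + l*(500 - 82*d) + 72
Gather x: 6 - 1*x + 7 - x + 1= 14 - 2*x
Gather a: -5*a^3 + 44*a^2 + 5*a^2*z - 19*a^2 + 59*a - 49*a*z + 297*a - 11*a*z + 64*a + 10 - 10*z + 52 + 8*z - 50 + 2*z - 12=-5*a^3 + a^2*(5*z + 25) + a*(420 - 60*z)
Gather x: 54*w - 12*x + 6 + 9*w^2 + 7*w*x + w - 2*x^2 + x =9*w^2 + 55*w - 2*x^2 + x*(7*w - 11) + 6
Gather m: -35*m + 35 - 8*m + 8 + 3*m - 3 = 40 - 40*m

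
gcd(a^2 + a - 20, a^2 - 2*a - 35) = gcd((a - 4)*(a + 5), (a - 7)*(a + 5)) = a + 5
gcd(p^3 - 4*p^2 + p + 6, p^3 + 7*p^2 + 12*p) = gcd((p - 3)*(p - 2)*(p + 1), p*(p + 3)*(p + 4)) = 1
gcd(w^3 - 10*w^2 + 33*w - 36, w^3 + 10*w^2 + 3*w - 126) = w - 3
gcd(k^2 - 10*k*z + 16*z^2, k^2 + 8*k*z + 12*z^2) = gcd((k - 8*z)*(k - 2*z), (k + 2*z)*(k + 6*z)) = 1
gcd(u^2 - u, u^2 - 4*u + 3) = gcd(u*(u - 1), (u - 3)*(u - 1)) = u - 1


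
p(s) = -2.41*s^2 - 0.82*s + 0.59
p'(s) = -4.82*s - 0.82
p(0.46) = -0.30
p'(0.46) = -3.04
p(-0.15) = 0.66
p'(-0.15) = -0.10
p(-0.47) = 0.44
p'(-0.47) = 1.45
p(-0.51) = 0.38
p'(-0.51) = 1.64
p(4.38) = -49.24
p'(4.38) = -21.93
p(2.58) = -17.57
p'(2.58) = -13.26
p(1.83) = -8.98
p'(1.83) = -9.64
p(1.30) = -4.55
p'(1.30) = -7.09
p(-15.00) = -529.36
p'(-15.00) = 71.48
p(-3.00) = -18.64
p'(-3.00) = 13.64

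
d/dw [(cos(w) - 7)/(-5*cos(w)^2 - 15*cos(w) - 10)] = (sin(w)^2 + 14*cos(w) + 22)*sin(w)/(5*(cos(w)^2 + 3*cos(w) + 2)^2)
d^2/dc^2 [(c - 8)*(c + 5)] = 2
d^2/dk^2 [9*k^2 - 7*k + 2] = 18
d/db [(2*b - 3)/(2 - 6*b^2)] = (3*b^2 - 9*b + 1)/(9*b^4 - 6*b^2 + 1)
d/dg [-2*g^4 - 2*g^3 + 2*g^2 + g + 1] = -8*g^3 - 6*g^2 + 4*g + 1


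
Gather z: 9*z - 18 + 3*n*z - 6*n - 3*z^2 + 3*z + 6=-6*n - 3*z^2 + z*(3*n + 12) - 12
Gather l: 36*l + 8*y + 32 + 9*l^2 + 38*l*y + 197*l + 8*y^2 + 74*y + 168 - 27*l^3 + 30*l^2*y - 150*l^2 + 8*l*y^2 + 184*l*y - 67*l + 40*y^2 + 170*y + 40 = -27*l^3 + l^2*(30*y - 141) + l*(8*y^2 + 222*y + 166) + 48*y^2 + 252*y + 240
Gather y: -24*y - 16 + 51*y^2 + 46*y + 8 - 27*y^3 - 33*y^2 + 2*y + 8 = -27*y^3 + 18*y^2 + 24*y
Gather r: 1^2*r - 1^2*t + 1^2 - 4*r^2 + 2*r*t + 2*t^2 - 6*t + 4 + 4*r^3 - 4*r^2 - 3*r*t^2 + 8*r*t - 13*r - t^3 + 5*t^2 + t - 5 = 4*r^3 - 8*r^2 + r*(-3*t^2 + 10*t - 12) - t^3 + 7*t^2 - 6*t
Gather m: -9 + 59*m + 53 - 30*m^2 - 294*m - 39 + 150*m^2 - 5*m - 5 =120*m^2 - 240*m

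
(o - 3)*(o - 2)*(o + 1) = o^3 - 4*o^2 + o + 6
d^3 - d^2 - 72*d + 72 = (d - 1)*(d - 6*sqrt(2))*(d + 6*sqrt(2))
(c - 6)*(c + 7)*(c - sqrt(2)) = c^3 - sqrt(2)*c^2 + c^2 - 42*c - sqrt(2)*c + 42*sqrt(2)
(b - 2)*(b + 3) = b^2 + b - 6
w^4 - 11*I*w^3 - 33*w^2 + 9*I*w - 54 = (w - 6*I)*(w - 3*I)^2*(w + I)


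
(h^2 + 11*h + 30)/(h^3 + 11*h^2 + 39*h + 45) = (h + 6)/(h^2 + 6*h + 9)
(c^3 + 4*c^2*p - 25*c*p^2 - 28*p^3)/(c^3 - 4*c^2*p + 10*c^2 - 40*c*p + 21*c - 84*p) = (c^2 + 8*c*p + 7*p^2)/(c^2 + 10*c + 21)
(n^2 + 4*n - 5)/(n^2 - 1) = (n + 5)/(n + 1)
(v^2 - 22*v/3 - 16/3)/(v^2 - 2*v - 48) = (v + 2/3)/(v + 6)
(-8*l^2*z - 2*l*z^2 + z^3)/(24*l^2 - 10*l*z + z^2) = z*(2*l + z)/(-6*l + z)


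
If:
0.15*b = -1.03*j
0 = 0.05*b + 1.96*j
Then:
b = 0.00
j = 0.00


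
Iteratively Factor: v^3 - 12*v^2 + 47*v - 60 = (v - 3)*(v^2 - 9*v + 20) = (v - 4)*(v - 3)*(v - 5)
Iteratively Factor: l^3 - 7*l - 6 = (l + 2)*(l^2 - 2*l - 3) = (l + 1)*(l + 2)*(l - 3)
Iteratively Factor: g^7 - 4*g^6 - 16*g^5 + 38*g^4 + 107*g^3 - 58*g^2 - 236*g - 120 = (g - 2)*(g^6 - 2*g^5 - 20*g^4 - 2*g^3 + 103*g^2 + 148*g + 60) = (g - 5)*(g - 2)*(g^5 + 3*g^4 - 5*g^3 - 27*g^2 - 32*g - 12) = (g - 5)*(g - 2)*(g + 2)*(g^4 + g^3 - 7*g^2 - 13*g - 6) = (g - 5)*(g - 2)*(g + 2)^2*(g^3 - g^2 - 5*g - 3) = (g - 5)*(g - 2)*(g + 1)*(g + 2)^2*(g^2 - 2*g - 3) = (g - 5)*(g - 3)*(g - 2)*(g + 1)*(g + 2)^2*(g + 1)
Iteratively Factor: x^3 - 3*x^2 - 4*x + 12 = (x + 2)*(x^2 - 5*x + 6) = (x - 3)*(x + 2)*(x - 2)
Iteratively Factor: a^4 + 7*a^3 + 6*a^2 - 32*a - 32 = (a + 1)*(a^3 + 6*a^2 - 32) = (a - 2)*(a + 1)*(a^2 + 8*a + 16) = (a - 2)*(a + 1)*(a + 4)*(a + 4)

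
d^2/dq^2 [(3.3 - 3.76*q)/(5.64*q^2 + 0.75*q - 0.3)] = (-(3.76*q - 3.3)*(11.28*q + 0.75)*(22.56*q + 1.5) + (127.2384*q - 31.584)*(5.64*q^2 + 0.75*q - 0.3))/(5.64*q^2 + 0.75*q - 0.3)^3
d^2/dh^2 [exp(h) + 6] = exp(h)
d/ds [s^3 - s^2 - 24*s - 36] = 3*s^2 - 2*s - 24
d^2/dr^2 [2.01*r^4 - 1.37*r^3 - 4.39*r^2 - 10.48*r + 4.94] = 24.12*r^2 - 8.22*r - 8.78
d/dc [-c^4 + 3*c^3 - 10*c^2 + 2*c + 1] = -4*c^3 + 9*c^2 - 20*c + 2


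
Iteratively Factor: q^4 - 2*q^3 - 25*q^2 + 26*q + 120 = (q - 5)*(q^3 + 3*q^2 - 10*q - 24) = (q - 5)*(q + 2)*(q^2 + q - 12) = (q - 5)*(q - 3)*(q + 2)*(q + 4)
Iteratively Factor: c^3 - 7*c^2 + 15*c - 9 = (c - 3)*(c^2 - 4*c + 3) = (c - 3)^2*(c - 1)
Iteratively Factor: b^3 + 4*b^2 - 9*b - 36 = (b + 4)*(b^2 - 9) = (b - 3)*(b + 4)*(b + 3)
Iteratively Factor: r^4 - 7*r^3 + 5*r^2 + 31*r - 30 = (r + 2)*(r^3 - 9*r^2 + 23*r - 15) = (r - 3)*(r + 2)*(r^2 - 6*r + 5) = (r - 3)*(r - 1)*(r + 2)*(r - 5)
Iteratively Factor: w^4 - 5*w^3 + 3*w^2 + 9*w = (w)*(w^3 - 5*w^2 + 3*w + 9) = w*(w - 3)*(w^2 - 2*w - 3) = w*(w - 3)*(w + 1)*(w - 3)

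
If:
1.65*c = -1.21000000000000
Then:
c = -0.73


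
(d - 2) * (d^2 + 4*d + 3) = d^3 + 2*d^2 - 5*d - 6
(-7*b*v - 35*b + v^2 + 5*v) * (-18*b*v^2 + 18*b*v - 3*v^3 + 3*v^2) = 126*b^2*v^3 + 504*b^2*v^2 - 630*b^2*v + 3*b*v^4 + 12*b*v^3 - 15*b*v^2 - 3*v^5 - 12*v^4 + 15*v^3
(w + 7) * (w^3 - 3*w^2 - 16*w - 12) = w^4 + 4*w^3 - 37*w^2 - 124*w - 84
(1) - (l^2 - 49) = 50 - l^2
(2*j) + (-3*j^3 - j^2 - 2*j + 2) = -3*j^3 - j^2 + 2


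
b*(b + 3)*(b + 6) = b^3 + 9*b^2 + 18*b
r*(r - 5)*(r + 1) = r^3 - 4*r^2 - 5*r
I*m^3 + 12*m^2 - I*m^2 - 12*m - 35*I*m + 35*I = (m - 7*I)*(m - 5*I)*(I*m - I)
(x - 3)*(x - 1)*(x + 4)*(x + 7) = x^4 + 7*x^3 - 13*x^2 - 79*x + 84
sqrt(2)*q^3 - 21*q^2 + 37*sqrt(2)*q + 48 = (q - 8*sqrt(2))*(q - 3*sqrt(2))*(sqrt(2)*q + 1)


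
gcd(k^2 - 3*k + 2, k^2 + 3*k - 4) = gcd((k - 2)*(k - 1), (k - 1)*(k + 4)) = k - 1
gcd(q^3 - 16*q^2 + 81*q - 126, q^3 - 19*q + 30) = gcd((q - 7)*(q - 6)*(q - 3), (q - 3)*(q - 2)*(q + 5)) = q - 3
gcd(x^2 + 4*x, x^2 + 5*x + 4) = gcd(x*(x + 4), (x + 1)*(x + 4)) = x + 4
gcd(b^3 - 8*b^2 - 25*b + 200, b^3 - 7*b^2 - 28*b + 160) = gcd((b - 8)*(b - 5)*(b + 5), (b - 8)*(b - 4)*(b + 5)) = b^2 - 3*b - 40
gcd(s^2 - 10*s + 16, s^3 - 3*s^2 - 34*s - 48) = s - 8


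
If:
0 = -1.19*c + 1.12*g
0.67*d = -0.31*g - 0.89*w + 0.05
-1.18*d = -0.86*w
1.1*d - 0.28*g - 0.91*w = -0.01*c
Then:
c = -0.02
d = 0.03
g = -0.02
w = 0.04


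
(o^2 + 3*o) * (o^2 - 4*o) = o^4 - o^3 - 12*o^2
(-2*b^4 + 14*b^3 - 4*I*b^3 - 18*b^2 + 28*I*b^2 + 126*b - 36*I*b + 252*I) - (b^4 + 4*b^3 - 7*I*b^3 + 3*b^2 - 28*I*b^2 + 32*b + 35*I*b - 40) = -3*b^4 + 10*b^3 + 3*I*b^3 - 21*b^2 + 56*I*b^2 + 94*b - 71*I*b + 40 + 252*I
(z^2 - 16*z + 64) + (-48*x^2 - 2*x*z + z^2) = -48*x^2 - 2*x*z + 2*z^2 - 16*z + 64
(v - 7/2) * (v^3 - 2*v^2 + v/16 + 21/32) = v^4 - 11*v^3/2 + 113*v^2/16 + 7*v/16 - 147/64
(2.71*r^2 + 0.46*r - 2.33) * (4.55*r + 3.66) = 12.3305*r^3 + 12.0116*r^2 - 8.9179*r - 8.5278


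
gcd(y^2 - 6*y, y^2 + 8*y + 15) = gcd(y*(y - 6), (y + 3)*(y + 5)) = 1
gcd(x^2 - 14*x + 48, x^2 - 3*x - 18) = x - 6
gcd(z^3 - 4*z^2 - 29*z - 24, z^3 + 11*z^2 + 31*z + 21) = z^2 + 4*z + 3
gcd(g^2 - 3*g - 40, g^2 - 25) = g + 5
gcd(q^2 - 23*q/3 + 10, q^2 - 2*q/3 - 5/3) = q - 5/3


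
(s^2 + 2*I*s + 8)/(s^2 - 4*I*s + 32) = (s - 2*I)/(s - 8*I)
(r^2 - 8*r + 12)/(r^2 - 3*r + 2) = (r - 6)/(r - 1)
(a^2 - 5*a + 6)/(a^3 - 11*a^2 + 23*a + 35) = (a^2 - 5*a + 6)/(a^3 - 11*a^2 + 23*a + 35)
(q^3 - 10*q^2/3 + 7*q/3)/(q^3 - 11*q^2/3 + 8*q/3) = (3*q - 7)/(3*q - 8)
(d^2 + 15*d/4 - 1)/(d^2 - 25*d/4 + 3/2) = (d + 4)/(d - 6)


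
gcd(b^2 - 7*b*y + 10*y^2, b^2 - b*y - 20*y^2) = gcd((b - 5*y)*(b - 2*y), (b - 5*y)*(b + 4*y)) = -b + 5*y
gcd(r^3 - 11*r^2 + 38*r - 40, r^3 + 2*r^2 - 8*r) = r - 2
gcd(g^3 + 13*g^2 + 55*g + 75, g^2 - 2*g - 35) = g + 5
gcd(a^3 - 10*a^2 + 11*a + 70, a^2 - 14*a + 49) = a - 7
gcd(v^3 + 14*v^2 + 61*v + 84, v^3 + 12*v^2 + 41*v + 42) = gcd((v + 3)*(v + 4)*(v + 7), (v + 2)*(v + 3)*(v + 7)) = v^2 + 10*v + 21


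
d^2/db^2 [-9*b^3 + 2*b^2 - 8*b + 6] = 4 - 54*b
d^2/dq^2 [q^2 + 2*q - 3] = 2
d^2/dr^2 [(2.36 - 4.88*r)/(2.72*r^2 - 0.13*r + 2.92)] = (-(4.88*r - 2.36)*(5.44*r - 0.13)*(10.88*r - 0.26) + (79.6416*r - 14.1072)*(2.72*r^2 - 0.13*r + 2.92))/(2.72*r^2 - 0.13*r + 2.92)^3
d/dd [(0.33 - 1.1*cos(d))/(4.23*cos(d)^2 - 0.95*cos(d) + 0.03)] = (-4.653*cos(d)^2 + 2.7918*cos(d) - 0.2805)*sin(d)/(17.8929*cos(d)^4 - 8.037*cos(d)^3 + 1.1563*cos(d)^2 - 0.057*cos(d) + 0.0009)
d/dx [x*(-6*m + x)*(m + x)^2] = -6*m^3 - 22*m^2*x - 12*m*x^2 + 4*x^3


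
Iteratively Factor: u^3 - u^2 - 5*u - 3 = (u - 3)*(u^2 + 2*u + 1) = (u - 3)*(u + 1)*(u + 1)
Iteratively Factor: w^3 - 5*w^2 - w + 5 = (w - 1)*(w^2 - 4*w - 5) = (w - 1)*(w + 1)*(w - 5)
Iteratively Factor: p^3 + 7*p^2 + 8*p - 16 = (p + 4)*(p^2 + 3*p - 4) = (p + 4)^2*(p - 1)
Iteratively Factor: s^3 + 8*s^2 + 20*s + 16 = (s + 4)*(s^2 + 4*s + 4) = (s + 2)*(s + 4)*(s + 2)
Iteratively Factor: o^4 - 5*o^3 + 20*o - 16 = (o - 2)*(o^3 - 3*o^2 - 6*o + 8) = (o - 4)*(o - 2)*(o^2 + o - 2) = (o - 4)*(o - 2)*(o + 2)*(o - 1)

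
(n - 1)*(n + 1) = n^2 - 1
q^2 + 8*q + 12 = (q + 2)*(q + 6)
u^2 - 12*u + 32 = (u - 8)*(u - 4)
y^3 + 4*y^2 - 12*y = y*(y - 2)*(y + 6)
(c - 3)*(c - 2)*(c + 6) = c^3 + c^2 - 24*c + 36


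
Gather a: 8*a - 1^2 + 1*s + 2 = 8*a + s + 1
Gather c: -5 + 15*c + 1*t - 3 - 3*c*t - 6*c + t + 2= c*(9 - 3*t) + 2*t - 6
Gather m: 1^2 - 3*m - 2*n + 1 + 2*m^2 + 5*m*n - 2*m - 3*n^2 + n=2*m^2 + m*(5*n - 5) - 3*n^2 - n + 2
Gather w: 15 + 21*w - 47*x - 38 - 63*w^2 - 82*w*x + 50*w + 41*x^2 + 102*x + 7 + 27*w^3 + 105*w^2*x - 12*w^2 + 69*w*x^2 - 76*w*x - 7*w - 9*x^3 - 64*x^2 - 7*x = 27*w^3 + w^2*(105*x - 75) + w*(69*x^2 - 158*x + 64) - 9*x^3 - 23*x^2 + 48*x - 16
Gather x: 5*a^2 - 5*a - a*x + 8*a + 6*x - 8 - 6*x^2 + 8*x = 5*a^2 + 3*a - 6*x^2 + x*(14 - a) - 8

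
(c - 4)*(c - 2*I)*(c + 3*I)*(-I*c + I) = -I*c^4 + c^3 + 5*I*c^3 - 5*c^2 - 10*I*c^2 + 4*c + 30*I*c - 24*I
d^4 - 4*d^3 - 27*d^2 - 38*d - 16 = (d - 8)*(d + 1)^2*(d + 2)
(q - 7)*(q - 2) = q^2 - 9*q + 14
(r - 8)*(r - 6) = r^2 - 14*r + 48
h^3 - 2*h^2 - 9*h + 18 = (h - 3)*(h - 2)*(h + 3)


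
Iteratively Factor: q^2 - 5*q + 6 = (q - 2)*(q - 3)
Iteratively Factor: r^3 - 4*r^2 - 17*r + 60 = (r - 3)*(r^2 - r - 20) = (r - 5)*(r - 3)*(r + 4)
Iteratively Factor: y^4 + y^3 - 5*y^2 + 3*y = (y + 3)*(y^3 - 2*y^2 + y) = y*(y + 3)*(y^2 - 2*y + 1) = y*(y - 1)*(y + 3)*(y - 1)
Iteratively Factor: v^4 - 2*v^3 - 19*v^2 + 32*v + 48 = (v + 4)*(v^3 - 6*v^2 + 5*v + 12) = (v + 1)*(v + 4)*(v^2 - 7*v + 12) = (v - 3)*(v + 1)*(v + 4)*(v - 4)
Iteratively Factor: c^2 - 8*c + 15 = (c - 3)*(c - 5)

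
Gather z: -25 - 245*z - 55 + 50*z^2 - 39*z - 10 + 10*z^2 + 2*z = 60*z^2 - 282*z - 90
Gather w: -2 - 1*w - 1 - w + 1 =-2*w - 2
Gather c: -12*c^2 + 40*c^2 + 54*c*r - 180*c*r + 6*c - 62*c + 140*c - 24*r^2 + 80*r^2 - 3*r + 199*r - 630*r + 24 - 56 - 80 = 28*c^2 + c*(84 - 126*r) + 56*r^2 - 434*r - 112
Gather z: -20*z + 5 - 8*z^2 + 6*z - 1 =-8*z^2 - 14*z + 4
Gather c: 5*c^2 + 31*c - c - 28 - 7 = 5*c^2 + 30*c - 35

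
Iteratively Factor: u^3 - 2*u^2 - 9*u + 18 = (u - 2)*(u^2 - 9) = (u - 3)*(u - 2)*(u + 3)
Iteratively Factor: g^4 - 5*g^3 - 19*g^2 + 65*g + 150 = (g + 3)*(g^3 - 8*g^2 + 5*g + 50) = (g - 5)*(g + 3)*(g^2 - 3*g - 10) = (g - 5)^2*(g + 3)*(g + 2)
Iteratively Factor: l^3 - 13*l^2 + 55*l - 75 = (l - 3)*(l^2 - 10*l + 25) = (l - 5)*(l - 3)*(l - 5)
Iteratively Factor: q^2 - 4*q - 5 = (q - 5)*(q + 1)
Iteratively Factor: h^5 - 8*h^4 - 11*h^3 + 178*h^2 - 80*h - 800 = (h - 4)*(h^4 - 4*h^3 - 27*h^2 + 70*h + 200) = (h - 4)*(h + 4)*(h^3 - 8*h^2 + 5*h + 50) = (h - 5)*(h - 4)*(h + 4)*(h^2 - 3*h - 10) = (h - 5)*(h - 4)*(h + 2)*(h + 4)*(h - 5)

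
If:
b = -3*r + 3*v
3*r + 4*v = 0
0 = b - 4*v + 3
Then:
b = -7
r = 4/3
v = -1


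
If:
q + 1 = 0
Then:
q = -1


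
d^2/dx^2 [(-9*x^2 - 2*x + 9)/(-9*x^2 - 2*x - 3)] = 24*(-243*x^2 - 54*x + 23)/(729*x^6 + 486*x^5 + 837*x^4 + 332*x^3 + 279*x^2 + 54*x + 27)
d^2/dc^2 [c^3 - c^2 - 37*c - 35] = 6*c - 2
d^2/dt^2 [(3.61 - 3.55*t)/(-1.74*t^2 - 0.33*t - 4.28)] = ((10.2198 - 37.062*t)*(1.74*t^2 + 0.33*t + 4.28) + (3.48*t + 0.33)*(3.55*t - 3.61)*(6.96*t + 0.66))/(1.74*t^2 + 0.33*t + 4.28)^3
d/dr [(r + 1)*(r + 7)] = 2*r + 8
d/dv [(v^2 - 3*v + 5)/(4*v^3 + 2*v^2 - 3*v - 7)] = (-4*v^4 + 24*v^3 - 57*v^2 - 34*v + 36)/(16*v^6 + 16*v^5 - 20*v^4 - 68*v^3 - 19*v^2 + 42*v + 49)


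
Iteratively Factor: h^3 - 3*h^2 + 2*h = (h)*(h^2 - 3*h + 2) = h*(h - 1)*(h - 2)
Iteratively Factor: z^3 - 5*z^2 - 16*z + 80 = (z + 4)*(z^2 - 9*z + 20) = (z - 4)*(z + 4)*(z - 5)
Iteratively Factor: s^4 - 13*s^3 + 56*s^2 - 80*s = (s - 4)*(s^3 - 9*s^2 + 20*s) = (s - 5)*(s - 4)*(s^2 - 4*s) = s*(s - 5)*(s - 4)*(s - 4)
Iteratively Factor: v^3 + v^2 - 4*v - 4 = (v - 2)*(v^2 + 3*v + 2) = (v - 2)*(v + 1)*(v + 2)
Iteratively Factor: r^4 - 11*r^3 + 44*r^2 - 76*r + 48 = (r - 2)*(r^3 - 9*r^2 + 26*r - 24) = (r - 2)^2*(r^2 - 7*r + 12) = (r - 4)*(r - 2)^2*(r - 3)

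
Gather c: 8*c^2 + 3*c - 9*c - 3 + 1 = 8*c^2 - 6*c - 2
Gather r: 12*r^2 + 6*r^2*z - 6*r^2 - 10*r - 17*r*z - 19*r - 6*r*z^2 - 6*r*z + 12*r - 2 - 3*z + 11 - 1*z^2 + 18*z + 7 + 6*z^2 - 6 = r^2*(6*z + 6) + r*(-6*z^2 - 23*z - 17) + 5*z^2 + 15*z + 10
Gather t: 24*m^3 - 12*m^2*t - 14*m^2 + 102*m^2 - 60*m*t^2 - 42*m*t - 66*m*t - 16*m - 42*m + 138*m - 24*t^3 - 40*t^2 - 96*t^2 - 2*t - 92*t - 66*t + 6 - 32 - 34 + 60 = 24*m^3 + 88*m^2 + 80*m - 24*t^3 + t^2*(-60*m - 136) + t*(-12*m^2 - 108*m - 160)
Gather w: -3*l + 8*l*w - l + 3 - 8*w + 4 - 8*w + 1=-4*l + w*(8*l - 16) + 8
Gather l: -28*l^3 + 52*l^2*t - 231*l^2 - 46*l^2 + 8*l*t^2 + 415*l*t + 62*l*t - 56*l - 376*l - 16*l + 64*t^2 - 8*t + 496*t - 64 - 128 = -28*l^3 + l^2*(52*t - 277) + l*(8*t^2 + 477*t - 448) + 64*t^2 + 488*t - 192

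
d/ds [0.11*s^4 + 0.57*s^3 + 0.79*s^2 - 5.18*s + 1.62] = 0.44*s^3 + 1.71*s^2 + 1.58*s - 5.18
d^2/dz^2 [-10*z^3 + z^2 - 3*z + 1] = 2 - 60*z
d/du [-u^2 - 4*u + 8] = -2*u - 4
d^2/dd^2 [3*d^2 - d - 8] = 6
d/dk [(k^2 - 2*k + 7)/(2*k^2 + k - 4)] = (5*k^2 - 36*k + 1)/(4*k^4 + 4*k^3 - 15*k^2 - 8*k + 16)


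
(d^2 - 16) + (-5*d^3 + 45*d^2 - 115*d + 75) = -5*d^3 + 46*d^2 - 115*d + 59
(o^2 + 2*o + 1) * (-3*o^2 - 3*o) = -3*o^4 - 9*o^3 - 9*o^2 - 3*o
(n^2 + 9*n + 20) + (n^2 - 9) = 2*n^2 + 9*n + 11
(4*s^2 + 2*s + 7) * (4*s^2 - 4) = 16*s^4 + 8*s^3 + 12*s^2 - 8*s - 28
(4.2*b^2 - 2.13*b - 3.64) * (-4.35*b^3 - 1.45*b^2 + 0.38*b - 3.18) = -18.27*b^5 + 3.1755*b^4 + 20.5185*b^3 - 8.8874*b^2 + 5.3902*b + 11.5752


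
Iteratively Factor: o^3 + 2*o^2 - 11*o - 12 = (o + 4)*(o^2 - 2*o - 3) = (o - 3)*(o + 4)*(o + 1)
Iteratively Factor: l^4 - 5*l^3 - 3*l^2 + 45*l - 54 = (l - 3)*(l^3 - 2*l^2 - 9*l + 18) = (l - 3)*(l + 3)*(l^2 - 5*l + 6) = (l - 3)*(l - 2)*(l + 3)*(l - 3)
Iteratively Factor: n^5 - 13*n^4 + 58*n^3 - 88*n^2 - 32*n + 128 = (n - 4)*(n^4 - 9*n^3 + 22*n^2 - 32) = (n - 4)^2*(n^3 - 5*n^2 + 2*n + 8) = (n - 4)^3*(n^2 - n - 2) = (n - 4)^3*(n + 1)*(n - 2)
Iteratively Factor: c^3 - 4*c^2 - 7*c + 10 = (c - 1)*(c^2 - 3*c - 10) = (c - 1)*(c + 2)*(c - 5)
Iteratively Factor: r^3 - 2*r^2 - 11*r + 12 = (r - 4)*(r^2 + 2*r - 3) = (r - 4)*(r - 1)*(r + 3)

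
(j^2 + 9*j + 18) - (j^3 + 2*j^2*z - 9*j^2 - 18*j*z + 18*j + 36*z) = -j^3 - 2*j^2*z + 10*j^2 + 18*j*z - 9*j - 36*z + 18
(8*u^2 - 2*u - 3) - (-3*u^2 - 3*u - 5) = 11*u^2 + u + 2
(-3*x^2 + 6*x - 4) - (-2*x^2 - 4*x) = -x^2 + 10*x - 4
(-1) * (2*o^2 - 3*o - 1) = -2*o^2 + 3*o + 1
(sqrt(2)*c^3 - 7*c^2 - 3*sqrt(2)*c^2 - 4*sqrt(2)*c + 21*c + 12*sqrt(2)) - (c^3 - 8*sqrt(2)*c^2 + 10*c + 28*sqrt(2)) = -c^3 + sqrt(2)*c^3 - 7*c^2 + 5*sqrt(2)*c^2 - 4*sqrt(2)*c + 11*c - 16*sqrt(2)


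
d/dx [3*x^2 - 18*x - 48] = 6*x - 18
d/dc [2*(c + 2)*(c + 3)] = 4*c + 10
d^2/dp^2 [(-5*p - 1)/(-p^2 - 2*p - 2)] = 2*(4*(p + 1)^2*(5*p + 1) - (15*p + 11)*(p^2 + 2*p + 2))/(p^2 + 2*p + 2)^3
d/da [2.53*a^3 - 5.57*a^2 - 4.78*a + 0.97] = 7.59*a^2 - 11.14*a - 4.78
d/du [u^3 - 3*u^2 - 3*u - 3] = 3*u^2 - 6*u - 3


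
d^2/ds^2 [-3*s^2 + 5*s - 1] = -6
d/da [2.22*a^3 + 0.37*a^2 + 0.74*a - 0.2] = 6.66*a^2 + 0.74*a + 0.74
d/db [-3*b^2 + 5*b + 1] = 5 - 6*b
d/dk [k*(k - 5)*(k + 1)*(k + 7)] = 4*k^3 + 9*k^2 - 66*k - 35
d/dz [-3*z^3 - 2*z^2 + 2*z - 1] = -9*z^2 - 4*z + 2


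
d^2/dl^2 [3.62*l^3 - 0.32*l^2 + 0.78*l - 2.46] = 21.72*l - 0.64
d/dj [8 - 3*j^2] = -6*j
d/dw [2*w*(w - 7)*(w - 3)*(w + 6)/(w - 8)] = 2*(3*w^4 - 40*w^3 + 57*w^2 + 624*w - 1008)/(w^2 - 16*w + 64)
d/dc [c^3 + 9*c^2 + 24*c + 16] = 3*c^2 + 18*c + 24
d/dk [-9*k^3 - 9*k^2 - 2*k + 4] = -27*k^2 - 18*k - 2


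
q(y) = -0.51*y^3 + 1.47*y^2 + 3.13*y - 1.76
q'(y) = -1.53*y^2 + 2.94*y + 3.13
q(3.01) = 7.07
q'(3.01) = -1.88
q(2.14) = 6.67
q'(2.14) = 2.41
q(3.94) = 2.20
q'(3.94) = -9.04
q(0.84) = 1.60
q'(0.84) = 4.52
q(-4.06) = 43.89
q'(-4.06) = -34.03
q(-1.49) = -1.47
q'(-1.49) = -4.65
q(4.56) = -5.28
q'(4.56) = -15.28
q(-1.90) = 1.10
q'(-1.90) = -7.98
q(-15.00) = 2003.29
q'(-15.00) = -385.22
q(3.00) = 7.09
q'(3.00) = -1.82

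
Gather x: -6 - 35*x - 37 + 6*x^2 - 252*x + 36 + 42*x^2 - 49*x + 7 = 48*x^2 - 336*x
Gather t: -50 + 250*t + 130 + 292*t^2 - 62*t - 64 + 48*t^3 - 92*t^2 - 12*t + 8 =48*t^3 + 200*t^2 + 176*t + 24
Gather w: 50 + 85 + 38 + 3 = 176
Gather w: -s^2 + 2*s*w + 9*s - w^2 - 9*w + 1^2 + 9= -s^2 + 9*s - w^2 + w*(2*s - 9) + 10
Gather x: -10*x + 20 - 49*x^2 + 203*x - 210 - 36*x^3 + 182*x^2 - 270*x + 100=-36*x^3 + 133*x^2 - 77*x - 90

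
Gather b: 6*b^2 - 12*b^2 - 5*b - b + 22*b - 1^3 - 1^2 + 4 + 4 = -6*b^2 + 16*b + 6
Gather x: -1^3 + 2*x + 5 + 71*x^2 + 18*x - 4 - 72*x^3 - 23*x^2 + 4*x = -72*x^3 + 48*x^2 + 24*x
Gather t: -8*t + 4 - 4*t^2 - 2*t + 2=-4*t^2 - 10*t + 6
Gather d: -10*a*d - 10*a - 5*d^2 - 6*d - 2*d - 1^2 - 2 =-10*a - 5*d^2 + d*(-10*a - 8) - 3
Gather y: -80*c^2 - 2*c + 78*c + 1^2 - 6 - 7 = -80*c^2 + 76*c - 12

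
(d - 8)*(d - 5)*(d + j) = d^3 + d^2*j - 13*d^2 - 13*d*j + 40*d + 40*j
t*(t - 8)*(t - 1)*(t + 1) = t^4 - 8*t^3 - t^2 + 8*t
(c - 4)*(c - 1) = c^2 - 5*c + 4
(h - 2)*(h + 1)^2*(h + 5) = h^4 + 5*h^3 - 3*h^2 - 17*h - 10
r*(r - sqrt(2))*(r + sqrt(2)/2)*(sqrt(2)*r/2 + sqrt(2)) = sqrt(2)*r^4/2 - r^3/2 + sqrt(2)*r^3 - r^2 - sqrt(2)*r^2/2 - sqrt(2)*r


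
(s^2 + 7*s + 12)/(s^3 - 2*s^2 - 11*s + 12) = (s + 4)/(s^2 - 5*s + 4)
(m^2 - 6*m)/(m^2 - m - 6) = m*(6 - m)/(-m^2 + m + 6)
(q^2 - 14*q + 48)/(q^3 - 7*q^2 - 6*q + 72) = (q - 8)/(q^2 - q - 12)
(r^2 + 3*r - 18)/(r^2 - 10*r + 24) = (r^2 + 3*r - 18)/(r^2 - 10*r + 24)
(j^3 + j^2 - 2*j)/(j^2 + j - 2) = j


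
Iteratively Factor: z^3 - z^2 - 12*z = (z + 3)*(z^2 - 4*z) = z*(z + 3)*(z - 4)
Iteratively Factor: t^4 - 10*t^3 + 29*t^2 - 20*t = (t)*(t^3 - 10*t^2 + 29*t - 20) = t*(t - 1)*(t^2 - 9*t + 20) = t*(t - 5)*(t - 1)*(t - 4)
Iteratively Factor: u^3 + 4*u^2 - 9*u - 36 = (u + 3)*(u^2 + u - 12) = (u - 3)*(u + 3)*(u + 4)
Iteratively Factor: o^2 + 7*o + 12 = (o + 3)*(o + 4)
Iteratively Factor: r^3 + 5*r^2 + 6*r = (r + 3)*(r^2 + 2*r) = (r + 2)*(r + 3)*(r)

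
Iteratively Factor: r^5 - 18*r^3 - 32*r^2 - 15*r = (r)*(r^4 - 18*r^2 - 32*r - 15) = r*(r + 3)*(r^3 - 3*r^2 - 9*r - 5) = r*(r - 5)*(r + 3)*(r^2 + 2*r + 1) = r*(r - 5)*(r + 1)*(r + 3)*(r + 1)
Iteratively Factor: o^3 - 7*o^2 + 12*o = (o - 4)*(o^2 - 3*o) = (o - 4)*(o - 3)*(o)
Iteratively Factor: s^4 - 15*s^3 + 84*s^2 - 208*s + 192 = (s - 3)*(s^3 - 12*s^2 + 48*s - 64) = (s - 4)*(s - 3)*(s^2 - 8*s + 16) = (s - 4)^2*(s - 3)*(s - 4)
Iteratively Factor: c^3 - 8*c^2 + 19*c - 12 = (c - 4)*(c^2 - 4*c + 3) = (c - 4)*(c - 3)*(c - 1)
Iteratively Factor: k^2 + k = (k)*(k + 1)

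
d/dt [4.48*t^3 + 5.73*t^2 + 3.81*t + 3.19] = 13.44*t^2 + 11.46*t + 3.81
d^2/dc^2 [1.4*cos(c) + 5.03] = -1.4*cos(c)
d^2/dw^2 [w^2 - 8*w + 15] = 2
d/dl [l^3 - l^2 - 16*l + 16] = 3*l^2 - 2*l - 16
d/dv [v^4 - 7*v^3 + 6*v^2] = v*(4*v^2 - 21*v + 12)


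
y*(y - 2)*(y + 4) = y^3 + 2*y^2 - 8*y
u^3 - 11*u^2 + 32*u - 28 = (u - 7)*(u - 2)^2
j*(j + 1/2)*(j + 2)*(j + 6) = j^4 + 17*j^3/2 + 16*j^2 + 6*j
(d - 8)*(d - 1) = d^2 - 9*d + 8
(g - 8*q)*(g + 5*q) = g^2 - 3*g*q - 40*q^2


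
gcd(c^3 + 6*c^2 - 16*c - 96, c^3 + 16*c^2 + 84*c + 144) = c^2 + 10*c + 24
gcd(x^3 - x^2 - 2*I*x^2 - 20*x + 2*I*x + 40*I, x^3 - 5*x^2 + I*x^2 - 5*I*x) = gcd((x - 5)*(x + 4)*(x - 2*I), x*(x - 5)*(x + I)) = x - 5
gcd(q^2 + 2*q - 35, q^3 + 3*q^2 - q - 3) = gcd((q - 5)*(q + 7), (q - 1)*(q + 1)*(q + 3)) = 1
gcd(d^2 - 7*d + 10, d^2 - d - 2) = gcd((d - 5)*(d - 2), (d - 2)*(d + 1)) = d - 2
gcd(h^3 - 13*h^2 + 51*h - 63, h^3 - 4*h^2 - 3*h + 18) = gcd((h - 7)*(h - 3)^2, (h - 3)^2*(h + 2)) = h^2 - 6*h + 9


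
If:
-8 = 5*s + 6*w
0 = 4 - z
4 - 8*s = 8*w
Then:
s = 11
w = -21/2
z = 4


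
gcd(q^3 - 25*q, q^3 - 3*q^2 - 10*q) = q^2 - 5*q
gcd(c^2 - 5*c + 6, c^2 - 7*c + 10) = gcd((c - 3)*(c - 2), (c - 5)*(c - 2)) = c - 2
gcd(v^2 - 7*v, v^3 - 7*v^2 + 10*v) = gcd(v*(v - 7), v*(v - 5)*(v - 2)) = v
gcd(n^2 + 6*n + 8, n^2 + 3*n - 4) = n + 4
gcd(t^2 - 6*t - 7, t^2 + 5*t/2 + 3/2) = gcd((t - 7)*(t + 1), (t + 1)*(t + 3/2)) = t + 1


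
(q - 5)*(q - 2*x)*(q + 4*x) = q^3 + 2*q^2*x - 5*q^2 - 8*q*x^2 - 10*q*x + 40*x^2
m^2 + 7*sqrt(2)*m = m*(m + 7*sqrt(2))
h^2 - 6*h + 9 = (h - 3)^2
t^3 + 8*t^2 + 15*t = t*(t + 3)*(t + 5)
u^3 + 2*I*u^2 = u^2*(u + 2*I)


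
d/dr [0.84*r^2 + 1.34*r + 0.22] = 1.68*r + 1.34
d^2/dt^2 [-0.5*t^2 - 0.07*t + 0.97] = -1.00000000000000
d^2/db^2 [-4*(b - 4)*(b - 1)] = -8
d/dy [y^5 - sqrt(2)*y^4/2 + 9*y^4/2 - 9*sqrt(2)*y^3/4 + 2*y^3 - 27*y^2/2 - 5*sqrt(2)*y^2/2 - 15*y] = 5*y^4 - 2*sqrt(2)*y^3 + 18*y^3 - 27*sqrt(2)*y^2/4 + 6*y^2 - 27*y - 5*sqrt(2)*y - 15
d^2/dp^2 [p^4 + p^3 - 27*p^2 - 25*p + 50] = 12*p^2 + 6*p - 54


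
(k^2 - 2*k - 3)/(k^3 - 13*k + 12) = (k + 1)/(k^2 + 3*k - 4)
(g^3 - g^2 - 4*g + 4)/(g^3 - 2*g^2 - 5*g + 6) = (g - 2)/(g - 3)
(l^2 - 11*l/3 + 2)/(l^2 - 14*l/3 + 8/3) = (l - 3)/(l - 4)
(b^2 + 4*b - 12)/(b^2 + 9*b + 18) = (b - 2)/(b + 3)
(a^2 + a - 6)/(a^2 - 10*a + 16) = (a + 3)/(a - 8)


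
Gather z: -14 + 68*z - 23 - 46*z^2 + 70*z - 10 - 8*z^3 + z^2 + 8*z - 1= -8*z^3 - 45*z^2 + 146*z - 48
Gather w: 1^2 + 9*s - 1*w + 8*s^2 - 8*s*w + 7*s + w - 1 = 8*s^2 - 8*s*w + 16*s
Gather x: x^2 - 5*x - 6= x^2 - 5*x - 6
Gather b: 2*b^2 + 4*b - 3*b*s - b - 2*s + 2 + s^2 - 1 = 2*b^2 + b*(3 - 3*s) + s^2 - 2*s + 1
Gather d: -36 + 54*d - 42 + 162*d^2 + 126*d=162*d^2 + 180*d - 78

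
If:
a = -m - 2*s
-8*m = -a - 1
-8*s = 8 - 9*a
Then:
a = 5/9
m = 7/36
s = -3/8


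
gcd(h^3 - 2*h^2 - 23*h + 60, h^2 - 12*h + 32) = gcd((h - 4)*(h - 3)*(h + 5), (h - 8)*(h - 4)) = h - 4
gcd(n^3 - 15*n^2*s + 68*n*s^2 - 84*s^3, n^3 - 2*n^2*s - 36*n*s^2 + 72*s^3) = n^2 - 8*n*s + 12*s^2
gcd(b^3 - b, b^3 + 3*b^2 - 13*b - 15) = b + 1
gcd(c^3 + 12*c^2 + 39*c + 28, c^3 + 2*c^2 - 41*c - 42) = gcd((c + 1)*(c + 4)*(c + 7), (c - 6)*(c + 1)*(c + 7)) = c^2 + 8*c + 7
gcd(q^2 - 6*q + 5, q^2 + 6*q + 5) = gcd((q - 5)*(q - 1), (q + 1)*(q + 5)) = 1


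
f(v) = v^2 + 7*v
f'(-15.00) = -23.00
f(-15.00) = 120.00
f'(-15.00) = -23.00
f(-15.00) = 120.00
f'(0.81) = 8.62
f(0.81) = 6.33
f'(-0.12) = 6.76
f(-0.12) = -0.83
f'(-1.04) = 4.92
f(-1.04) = -6.20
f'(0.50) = 8.00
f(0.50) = 3.75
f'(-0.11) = 6.78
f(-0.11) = -0.76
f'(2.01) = 11.02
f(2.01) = 18.11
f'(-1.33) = 4.34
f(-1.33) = -7.54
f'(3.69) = 14.38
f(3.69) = 39.45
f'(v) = 2*v + 7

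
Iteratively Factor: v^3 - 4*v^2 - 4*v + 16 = (v + 2)*(v^2 - 6*v + 8) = (v - 2)*(v + 2)*(v - 4)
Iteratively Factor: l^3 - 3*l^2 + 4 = (l + 1)*(l^2 - 4*l + 4) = (l - 2)*(l + 1)*(l - 2)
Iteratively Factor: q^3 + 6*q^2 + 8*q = (q + 2)*(q^2 + 4*q) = (q + 2)*(q + 4)*(q)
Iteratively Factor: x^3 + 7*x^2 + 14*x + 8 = (x + 4)*(x^2 + 3*x + 2) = (x + 2)*(x + 4)*(x + 1)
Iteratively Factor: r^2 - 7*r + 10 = (r - 2)*(r - 5)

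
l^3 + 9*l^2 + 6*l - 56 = (l - 2)*(l + 4)*(l + 7)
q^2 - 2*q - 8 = (q - 4)*(q + 2)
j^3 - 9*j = j*(j - 3)*(j + 3)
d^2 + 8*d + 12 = (d + 2)*(d + 6)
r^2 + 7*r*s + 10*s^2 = (r + 2*s)*(r + 5*s)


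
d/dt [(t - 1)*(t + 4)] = 2*t + 3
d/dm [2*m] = 2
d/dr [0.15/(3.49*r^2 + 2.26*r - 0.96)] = (-1.047*r - 0.339)/(3.49*r^2 + 2.26*r - 0.96)^2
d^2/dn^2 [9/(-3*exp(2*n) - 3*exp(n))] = 3*((exp(n) + 1)*(4*exp(n) + 1) - 2*(2*exp(n) + 1)^2)*exp(-n)/(exp(n) + 1)^3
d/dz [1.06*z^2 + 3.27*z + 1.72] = 2.12*z + 3.27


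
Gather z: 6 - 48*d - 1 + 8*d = 5 - 40*d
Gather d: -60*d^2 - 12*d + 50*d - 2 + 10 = -60*d^2 + 38*d + 8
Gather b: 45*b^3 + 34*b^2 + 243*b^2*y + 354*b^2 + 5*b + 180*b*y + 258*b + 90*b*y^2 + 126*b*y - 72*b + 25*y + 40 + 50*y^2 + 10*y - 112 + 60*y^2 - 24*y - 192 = 45*b^3 + b^2*(243*y + 388) + b*(90*y^2 + 306*y + 191) + 110*y^2 + 11*y - 264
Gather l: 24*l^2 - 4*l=24*l^2 - 4*l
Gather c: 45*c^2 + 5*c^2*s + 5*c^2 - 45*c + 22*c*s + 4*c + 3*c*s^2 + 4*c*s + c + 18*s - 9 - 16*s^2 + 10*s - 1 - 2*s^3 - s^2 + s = c^2*(5*s + 50) + c*(3*s^2 + 26*s - 40) - 2*s^3 - 17*s^2 + 29*s - 10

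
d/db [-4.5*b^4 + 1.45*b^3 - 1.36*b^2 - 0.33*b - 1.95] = -18.0*b^3 + 4.35*b^2 - 2.72*b - 0.33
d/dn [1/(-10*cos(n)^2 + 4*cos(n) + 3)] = 4*(1 - 5*cos(n))*sin(n)/(-10*cos(n)^2 + 4*cos(n) + 3)^2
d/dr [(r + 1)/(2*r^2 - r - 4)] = (2*r^2 - r - (r + 1)*(4*r - 1) - 4)/(-2*r^2 + r + 4)^2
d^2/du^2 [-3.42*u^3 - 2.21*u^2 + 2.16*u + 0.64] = -20.52*u - 4.42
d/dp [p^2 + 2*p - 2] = 2*p + 2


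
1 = 1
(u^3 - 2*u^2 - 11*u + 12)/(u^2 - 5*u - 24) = (u^2 - 5*u + 4)/(u - 8)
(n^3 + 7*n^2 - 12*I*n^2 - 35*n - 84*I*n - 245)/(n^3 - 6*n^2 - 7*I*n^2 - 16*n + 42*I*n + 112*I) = (n^2 + n*(7 - 5*I) - 35*I)/(n^2 - 6*n - 16)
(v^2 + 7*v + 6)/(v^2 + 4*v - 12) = (v + 1)/(v - 2)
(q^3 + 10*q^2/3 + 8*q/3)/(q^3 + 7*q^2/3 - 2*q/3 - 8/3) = q/(q - 1)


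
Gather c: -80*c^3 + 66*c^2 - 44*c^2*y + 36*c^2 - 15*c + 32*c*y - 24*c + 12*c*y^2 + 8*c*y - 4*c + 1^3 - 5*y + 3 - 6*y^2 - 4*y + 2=-80*c^3 + c^2*(102 - 44*y) + c*(12*y^2 + 40*y - 43) - 6*y^2 - 9*y + 6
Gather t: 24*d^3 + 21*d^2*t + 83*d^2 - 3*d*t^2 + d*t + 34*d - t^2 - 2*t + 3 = 24*d^3 + 83*d^2 + 34*d + t^2*(-3*d - 1) + t*(21*d^2 + d - 2) + 3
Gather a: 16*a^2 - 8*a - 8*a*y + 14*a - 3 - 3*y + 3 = 16*a^2 + a*(6 - 8*y) - 3*y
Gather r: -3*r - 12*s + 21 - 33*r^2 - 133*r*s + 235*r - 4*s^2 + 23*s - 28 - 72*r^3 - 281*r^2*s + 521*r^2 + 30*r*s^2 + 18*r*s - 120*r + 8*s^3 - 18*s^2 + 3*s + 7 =-72*r^3 + r^2*(488 - 281*s) + r*(30*s^2 - 115*s + 112) + 8*s^3 - 22*s^2 + 14*s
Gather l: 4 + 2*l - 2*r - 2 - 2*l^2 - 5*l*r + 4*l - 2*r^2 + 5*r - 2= -2*l^2 + l*(6 - 5*r) - 2*r^2 + 3*r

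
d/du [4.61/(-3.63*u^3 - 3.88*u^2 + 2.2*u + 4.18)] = (50.2029*u^2 + 35.7736*u - 10.142)/(3.63*u^3 + 3.88*u^2 - 2.2*u - 4.18)^2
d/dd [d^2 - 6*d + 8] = 2*d - 6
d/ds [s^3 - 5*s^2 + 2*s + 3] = 3*s^2 - 10*s + 2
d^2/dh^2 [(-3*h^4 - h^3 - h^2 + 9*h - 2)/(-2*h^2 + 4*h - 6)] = (3*h^6 - 18*h^5 + 63*h^4 - 150*h^3 + 141*h^2 + 96*h - 43)/(h^6 - 6*h^5 + 21*h^4 - 44*h^3 + 63*h^2 - 54*h + 27)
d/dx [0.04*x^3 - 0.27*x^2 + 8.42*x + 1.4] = 0.12*x^2 - 0.54*x + 8.42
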